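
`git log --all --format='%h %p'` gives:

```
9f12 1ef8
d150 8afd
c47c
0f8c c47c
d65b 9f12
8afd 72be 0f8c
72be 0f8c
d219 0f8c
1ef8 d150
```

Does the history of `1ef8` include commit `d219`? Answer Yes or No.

Ancestors of 1ef8: {0f8c, 1ef8, 72be, 8afd, c47c, d150}.
d219 is not in that set, so it is not an ancestor of 1ef8.

No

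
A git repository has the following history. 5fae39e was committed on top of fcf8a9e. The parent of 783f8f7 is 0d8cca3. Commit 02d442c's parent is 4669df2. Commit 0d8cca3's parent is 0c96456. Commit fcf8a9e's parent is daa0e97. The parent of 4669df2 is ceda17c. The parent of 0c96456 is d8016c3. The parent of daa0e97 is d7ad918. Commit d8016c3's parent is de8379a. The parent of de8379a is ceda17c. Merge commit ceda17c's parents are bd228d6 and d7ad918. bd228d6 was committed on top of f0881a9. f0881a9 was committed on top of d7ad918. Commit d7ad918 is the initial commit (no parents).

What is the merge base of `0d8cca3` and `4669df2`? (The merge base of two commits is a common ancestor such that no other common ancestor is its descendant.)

ceda17c

Ancestors of 0d8cca3: {0c96456, 0d8cca3, bd228d6, ceda17c, d7ad918, d8016c3, de8379a, f0881a9}.
Ancestors of 4669df2: {4669df2, bd228d6, ceda17c, d7ad918, f0881a9}.
Common ancestors: {bd228d6, ceda17c, d7ad918, f0881a9}.
Among these, ceda17c is not an ancestor of any other common ancestor — it is the merge base.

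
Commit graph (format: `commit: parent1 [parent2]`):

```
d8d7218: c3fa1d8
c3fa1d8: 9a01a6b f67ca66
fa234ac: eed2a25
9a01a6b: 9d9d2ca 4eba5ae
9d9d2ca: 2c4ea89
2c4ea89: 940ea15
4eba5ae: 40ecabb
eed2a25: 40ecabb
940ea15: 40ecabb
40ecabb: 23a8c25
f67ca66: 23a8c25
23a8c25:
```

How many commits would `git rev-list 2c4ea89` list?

4

Walking parent pointers from 2c4ea89: reachable set = {23a8c25, 2c4ea89, 40ecabb, 940ea15}.
That is 4 commits.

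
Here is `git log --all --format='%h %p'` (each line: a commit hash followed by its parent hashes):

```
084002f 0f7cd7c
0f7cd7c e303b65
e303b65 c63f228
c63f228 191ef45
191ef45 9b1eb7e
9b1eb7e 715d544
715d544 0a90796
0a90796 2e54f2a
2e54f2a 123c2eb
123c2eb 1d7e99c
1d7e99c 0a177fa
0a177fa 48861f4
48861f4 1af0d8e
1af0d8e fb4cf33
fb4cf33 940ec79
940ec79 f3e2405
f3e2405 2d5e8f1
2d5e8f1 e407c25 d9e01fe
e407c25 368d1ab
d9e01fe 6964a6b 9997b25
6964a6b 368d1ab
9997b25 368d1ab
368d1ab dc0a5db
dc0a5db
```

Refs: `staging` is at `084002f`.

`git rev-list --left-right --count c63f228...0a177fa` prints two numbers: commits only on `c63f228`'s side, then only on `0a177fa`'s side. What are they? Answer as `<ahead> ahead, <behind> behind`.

8 ahead, 0 behind

Reachable from c63f228: {0a177fa, 0a90796, 123c2eb, 191ef45, 1af0d8e, 1d7e99c, 2d5e8f1, 2e54f2a, 368d1ab, 48861f4, 6964a6b, 715d544, 940ec79, 9997b25, 9b1eb7e, c63f228, d9e01fe, dc0a5db, e407c25, f3e2405, fb4cf33}.
Reachable from 0a177fa: {0a177fa, 1af0d8e, 2d5e8f1, 368d1ab, 48861f4, 6964a6b, 940ec79, 9997b25, d9e01fe, dc0a5db, e407c25, f3e2405, fb4cf33}.
Only in c63f228's history (ahead): {0a90796, 123c2eb, 191ef45, 1d7e99c, 2e54f2a, 715d544, 9b1eb7e, c63f228} — 8.
Only in 0a177fa's history (behind): {} — 0.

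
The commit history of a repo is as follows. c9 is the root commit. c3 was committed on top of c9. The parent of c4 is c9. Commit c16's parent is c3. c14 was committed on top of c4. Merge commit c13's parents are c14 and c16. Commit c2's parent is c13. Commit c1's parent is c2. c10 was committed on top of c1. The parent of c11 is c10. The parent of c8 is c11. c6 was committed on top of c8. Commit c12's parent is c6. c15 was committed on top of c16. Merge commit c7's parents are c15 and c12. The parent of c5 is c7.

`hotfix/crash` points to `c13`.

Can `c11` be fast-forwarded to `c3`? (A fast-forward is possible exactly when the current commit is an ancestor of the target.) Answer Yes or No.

A fast-forward from c11 to c3 is possible iff c11 is an ancestor of c3.
Ancestors of c3: {c3, c9}.
c11 is not among them, so fast-forward is not possible.

No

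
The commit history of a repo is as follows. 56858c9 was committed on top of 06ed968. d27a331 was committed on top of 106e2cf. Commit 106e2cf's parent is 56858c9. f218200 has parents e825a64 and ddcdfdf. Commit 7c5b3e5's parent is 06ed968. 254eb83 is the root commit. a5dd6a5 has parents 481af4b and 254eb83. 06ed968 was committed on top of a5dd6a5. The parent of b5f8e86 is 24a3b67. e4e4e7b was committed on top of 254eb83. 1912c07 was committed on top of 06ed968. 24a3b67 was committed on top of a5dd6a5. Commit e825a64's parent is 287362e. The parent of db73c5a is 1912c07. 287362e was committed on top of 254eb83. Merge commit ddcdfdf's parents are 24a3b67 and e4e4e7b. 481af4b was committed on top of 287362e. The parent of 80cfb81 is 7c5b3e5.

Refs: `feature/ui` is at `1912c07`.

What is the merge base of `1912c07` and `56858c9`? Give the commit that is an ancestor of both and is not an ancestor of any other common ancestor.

06ed968

Ancestors of 1912c07: {06ed968, 1912c07, 254eb83, 287362e, 481af4b, a5dd6a5}.
Ancestors of 56858c9: {06ed968, 254eb83, 287362e, 481af4b, 56858c9, a5dd6a5}.
Common ancestors: {06ed968, 254eb83, 287362e, 481af4b, a5dd6a5}.
Among these, 06ed968 is not an ancestor of any other common ancestor — it is the merge base.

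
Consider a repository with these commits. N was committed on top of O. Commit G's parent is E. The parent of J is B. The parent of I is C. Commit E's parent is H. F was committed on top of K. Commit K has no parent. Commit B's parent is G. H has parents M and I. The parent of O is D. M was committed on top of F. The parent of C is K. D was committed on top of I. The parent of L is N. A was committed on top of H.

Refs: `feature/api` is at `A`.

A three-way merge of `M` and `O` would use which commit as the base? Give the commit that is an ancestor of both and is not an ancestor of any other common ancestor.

K

Ancestors of M: {F, K, M}.
Ancestors of O: {C, D, I, K, O}.
Common ancestors: {K}.
The only common ancestor is K, so it is the merge base.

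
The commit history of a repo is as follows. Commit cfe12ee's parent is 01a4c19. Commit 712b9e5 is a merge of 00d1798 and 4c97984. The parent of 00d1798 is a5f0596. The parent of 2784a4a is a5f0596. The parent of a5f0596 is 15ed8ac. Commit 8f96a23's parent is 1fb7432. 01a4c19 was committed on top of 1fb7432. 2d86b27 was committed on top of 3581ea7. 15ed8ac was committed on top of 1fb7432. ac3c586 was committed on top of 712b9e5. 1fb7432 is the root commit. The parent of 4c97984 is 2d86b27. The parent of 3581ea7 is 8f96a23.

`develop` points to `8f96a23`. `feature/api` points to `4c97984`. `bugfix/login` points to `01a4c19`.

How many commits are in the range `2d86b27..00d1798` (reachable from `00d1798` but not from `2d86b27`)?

3

Reachable from 00d1798: {00d1798, 15ed8ac, 1fb7432, a5f0596}.
Reachable from 2d86b27: {1fb7432, 2d86b27, 3581ea7, 8f96a23}.
In 00d1798's history but not 2d86b27's: {00d1798, 15ed8ac, a5f0596} — 3 commits.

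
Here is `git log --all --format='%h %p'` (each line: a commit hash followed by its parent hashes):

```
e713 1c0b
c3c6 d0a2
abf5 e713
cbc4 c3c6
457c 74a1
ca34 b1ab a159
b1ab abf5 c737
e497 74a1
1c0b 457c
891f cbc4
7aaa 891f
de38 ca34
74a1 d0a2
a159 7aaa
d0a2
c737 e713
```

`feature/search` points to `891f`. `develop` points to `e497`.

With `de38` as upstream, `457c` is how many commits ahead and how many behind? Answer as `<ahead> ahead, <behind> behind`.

0 ahead, 12 behind

Reachable from 457c: {457c, 74a1, d0a2}.
Reachable from de38: {1c0b, 457c, 74a1, 7aaa, 891f, a159, abf5, b1ab, c3c6, c737, ca34, cbc4, d0a2, de38, e713}.
Only in 457c's history (ahead): {} — 0.
Only in de38's history (behind): {1c0b, 7aaa, 891f, a159, abf5, b1ab, c3c6, c737, ca34, cbc4, de38, e713} — 12.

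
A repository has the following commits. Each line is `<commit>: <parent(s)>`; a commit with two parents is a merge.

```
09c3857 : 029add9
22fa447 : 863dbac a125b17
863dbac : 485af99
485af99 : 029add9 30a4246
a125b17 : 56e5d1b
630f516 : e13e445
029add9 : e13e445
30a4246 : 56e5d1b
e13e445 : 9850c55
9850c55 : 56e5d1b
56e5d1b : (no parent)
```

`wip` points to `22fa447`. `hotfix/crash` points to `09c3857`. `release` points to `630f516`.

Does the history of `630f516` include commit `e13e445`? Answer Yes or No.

Yes

Ancestors of 630f516 (commits reachable by following parents): {56e5d1b, 630f516, 9850c55, e13e445}.
e13e445 is in that set, so it is an ancestor of 630f516.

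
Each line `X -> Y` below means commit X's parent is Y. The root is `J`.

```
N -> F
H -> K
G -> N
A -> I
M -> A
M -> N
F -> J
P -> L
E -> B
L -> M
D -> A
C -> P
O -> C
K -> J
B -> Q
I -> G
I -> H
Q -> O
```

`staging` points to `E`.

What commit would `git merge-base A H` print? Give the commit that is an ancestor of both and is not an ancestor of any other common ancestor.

H

Ancestors of A: {A, F, G, H, I, J, K, N}.
Ancestors of H: {H, J, K}.
Common ancestors: {H, J, K}.
Among these, H is not an ancestor of any other common ancestor — it is the merge base.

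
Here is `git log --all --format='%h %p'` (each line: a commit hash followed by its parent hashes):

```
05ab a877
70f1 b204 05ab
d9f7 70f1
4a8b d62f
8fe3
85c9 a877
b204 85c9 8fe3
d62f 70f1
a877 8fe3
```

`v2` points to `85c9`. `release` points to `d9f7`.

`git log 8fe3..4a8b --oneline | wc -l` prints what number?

7

Reachable from 4a8b: {05ab, 4a8b, 70f1, 85c9, 8fe3, a877, b204, d62f}.
Reachable from 8fe3: {8fe3}.
In 4a8b's history but not 8fe3's: {05ab, 4a8b, 70f1, 85c9, a877, b204, d62f} — 7 commits.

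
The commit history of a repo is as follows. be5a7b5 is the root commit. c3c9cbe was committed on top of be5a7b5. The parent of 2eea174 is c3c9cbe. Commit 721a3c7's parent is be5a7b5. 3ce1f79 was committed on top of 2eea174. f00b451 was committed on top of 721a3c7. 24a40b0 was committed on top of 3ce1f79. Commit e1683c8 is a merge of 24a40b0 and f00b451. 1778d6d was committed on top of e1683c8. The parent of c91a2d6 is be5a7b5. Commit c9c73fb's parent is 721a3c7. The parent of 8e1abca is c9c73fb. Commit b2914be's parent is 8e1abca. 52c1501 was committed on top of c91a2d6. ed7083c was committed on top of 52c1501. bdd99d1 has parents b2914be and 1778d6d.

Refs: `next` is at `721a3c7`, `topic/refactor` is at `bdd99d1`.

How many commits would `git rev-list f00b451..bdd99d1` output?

10

Reachable from bdd99d1: {1778d6d, 24a40b0, 2eea174, 3ce1f79, 721a3c7, 8e1abca, b2914be, bdd99d1, be5a7b5, c3c9cbe, c9c73fb, e1683c8, f00b451}.
Reachable from f00b451: {721a3c7, be5a7b5, f00b451}.
In bdd99d1's history but not f00b451's: {1778d6d, 24a40b0, 2eea174, 3ce1f79, 8e1abca, b2914be, bdd99d1, c3c9cbe, c9c73fb, e1683c8} — 10 commits.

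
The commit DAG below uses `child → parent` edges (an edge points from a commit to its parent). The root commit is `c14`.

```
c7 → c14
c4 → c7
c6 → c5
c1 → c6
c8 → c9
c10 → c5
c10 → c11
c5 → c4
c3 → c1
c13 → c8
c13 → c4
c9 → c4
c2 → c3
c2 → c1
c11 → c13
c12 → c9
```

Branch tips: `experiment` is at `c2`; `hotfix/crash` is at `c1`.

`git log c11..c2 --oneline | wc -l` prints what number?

Reachable from c2: {c1, c14, c2, c3, c4, c5, c6, c7}.
Reachable from c11: {c11, c13, c14, c4, c7, c8, c9}.
In c2's history but not c11's: {c1, c2, c3, c5, c6} — 5 commits.

5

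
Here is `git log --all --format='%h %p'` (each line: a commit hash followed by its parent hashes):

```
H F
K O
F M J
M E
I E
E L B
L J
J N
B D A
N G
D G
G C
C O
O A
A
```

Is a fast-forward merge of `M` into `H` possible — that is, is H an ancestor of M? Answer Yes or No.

A fast-forward from H to M is possible iff H is an ancestor of M.
Ancestors of M: {A, B, C, D, E, G, J, L, M, N, O}.
H is not among them, so fast-forward is not possible.

No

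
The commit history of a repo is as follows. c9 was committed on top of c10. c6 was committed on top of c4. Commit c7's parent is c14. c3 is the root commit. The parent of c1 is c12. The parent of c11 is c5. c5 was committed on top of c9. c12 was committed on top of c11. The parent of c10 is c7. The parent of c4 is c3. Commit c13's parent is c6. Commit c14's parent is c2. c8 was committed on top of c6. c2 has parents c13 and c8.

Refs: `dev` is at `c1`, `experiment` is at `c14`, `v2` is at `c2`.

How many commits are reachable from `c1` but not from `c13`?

10

Reachable from c1: {c1, c10, c11, c12, c13, c14, c2, c3, c4, c5, c6, c7, c8, c9}.
Reachable from c13: {c13, c3, c4, c6}.
In c1's history but not c13's: {c1, c10, c11, c12, c14, c2, c5, c7, c8, c9} — 10 commits.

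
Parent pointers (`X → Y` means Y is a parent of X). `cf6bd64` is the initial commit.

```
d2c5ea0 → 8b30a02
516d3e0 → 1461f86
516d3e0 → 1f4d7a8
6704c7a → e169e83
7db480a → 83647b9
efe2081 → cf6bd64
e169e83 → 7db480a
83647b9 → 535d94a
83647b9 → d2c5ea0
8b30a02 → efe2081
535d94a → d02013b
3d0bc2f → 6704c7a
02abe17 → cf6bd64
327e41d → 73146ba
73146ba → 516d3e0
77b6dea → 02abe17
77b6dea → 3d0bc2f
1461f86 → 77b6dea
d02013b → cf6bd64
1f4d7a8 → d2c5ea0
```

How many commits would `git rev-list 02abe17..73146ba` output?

15

Reachable from 73146ba: {02abe17, 1461f86, 1f4d7a8, 3d0bc2f, 516d3e0, 535d94a, 6704c7a, 73146ba, 77b6dea, 7db480a, 83647b9, 8b30a02, cf6bd64, d02013b, d2c5ea0, e169e83, efe2081}.
Reachable from 02abe17: {02abe17, cf6bd64}.
In 73146ba's history but not 02abe17's: {1461f86, 1f4d7a8, 3d0bc2f, 516d3e0, 535d94a, 6704c7a, 73146ba, 77b6dea, 7db480a, 83647b9, 8b30a02, d02013b, d2c5ea0, e169e83, efe2081} — 15 commits.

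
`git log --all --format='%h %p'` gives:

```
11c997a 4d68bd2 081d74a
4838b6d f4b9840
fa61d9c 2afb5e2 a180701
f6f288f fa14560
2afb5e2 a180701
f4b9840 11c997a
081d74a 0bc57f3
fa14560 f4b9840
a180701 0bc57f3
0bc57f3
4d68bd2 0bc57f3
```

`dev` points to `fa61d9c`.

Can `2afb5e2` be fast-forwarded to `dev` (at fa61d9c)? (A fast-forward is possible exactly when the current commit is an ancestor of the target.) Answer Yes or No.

A fast-forward from 2afb5e2 to fa61d9c is possible iff 2afb5e2 is an ancestor of fa61d9c.
Ancestors of fa61d9c: {0bc57f3, 2afb5e2, a180701, fa61d9c}.
2afb5e2 is among them, so fast-forward is possible.

Yes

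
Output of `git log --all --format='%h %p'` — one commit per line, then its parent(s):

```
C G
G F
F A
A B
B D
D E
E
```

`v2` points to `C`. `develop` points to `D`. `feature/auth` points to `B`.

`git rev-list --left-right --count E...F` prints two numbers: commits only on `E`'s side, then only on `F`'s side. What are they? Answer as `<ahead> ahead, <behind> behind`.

Reachable from E: {E}.
Reachable from F: {A, B, D, E, F}.
Only in E's history (ahead): {} — 0.
Only in F's history (behind): {A, B, D, F} — 4.

0 ahead, 4 behind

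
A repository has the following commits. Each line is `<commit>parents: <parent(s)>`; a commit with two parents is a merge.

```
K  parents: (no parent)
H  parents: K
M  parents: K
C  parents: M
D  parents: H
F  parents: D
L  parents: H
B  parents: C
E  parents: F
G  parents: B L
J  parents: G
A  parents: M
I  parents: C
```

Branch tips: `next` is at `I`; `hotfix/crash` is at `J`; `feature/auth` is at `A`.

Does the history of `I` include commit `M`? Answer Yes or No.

Yes

Ancestors of I (commits reachable by following parents): {C, I, K, M}.
M is in that set, so it is an ancestor of I.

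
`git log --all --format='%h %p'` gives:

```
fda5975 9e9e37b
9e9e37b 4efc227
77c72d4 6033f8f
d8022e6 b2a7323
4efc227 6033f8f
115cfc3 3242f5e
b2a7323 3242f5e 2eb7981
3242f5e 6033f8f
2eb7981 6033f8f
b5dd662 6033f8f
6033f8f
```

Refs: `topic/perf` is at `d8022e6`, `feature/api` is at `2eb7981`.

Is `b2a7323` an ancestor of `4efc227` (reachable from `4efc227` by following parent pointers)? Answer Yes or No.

No

Ancestors of 4efc227: {4efc227, 6033f8f}.
b2a7323 is not in that set, so it is not an ancestor of 4efc227.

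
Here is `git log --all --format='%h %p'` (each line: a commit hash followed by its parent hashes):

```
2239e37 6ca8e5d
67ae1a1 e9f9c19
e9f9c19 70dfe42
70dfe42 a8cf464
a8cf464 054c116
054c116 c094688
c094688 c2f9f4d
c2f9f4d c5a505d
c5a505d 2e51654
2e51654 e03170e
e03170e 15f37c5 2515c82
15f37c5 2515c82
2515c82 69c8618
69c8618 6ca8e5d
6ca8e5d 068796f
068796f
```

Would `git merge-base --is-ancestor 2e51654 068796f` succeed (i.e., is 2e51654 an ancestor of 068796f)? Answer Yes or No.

Ancestors of 068796f: {068796f}.
2e51654 is not in that set, so it is not an ancestor of 068796f.

No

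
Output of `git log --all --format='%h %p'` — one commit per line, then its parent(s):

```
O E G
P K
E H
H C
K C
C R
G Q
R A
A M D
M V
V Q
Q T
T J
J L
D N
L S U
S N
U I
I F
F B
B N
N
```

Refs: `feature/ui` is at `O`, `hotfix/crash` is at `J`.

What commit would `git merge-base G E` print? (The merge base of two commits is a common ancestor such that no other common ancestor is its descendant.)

Ancestors of G: {B, F, G, I, J, L, N, Q, S, T, U}.
Ancestors of E: {A, B, C, D, E, F, H, I, J, L, M, N, Q, R, S, T, U, V}.
Common ancestors: {B, F, I, J, L, N, Q, S, T, U}.
Among these, Q is not an ancestor of any other common ancestor — it is the merge base.

Q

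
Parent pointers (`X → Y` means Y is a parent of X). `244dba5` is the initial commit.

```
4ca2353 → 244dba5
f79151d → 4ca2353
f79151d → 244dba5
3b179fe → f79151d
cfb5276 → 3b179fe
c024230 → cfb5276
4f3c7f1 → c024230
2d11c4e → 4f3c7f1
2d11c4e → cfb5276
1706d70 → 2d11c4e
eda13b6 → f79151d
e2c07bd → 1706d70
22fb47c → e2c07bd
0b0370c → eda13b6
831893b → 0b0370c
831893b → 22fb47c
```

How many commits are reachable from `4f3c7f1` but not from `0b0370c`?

Reachable from 4f3c7f1: {244dba5, 3b179fe, 4ca2353, 4f3c7f1, c024230, cfb5276, f79151d}.
Reachable from 0b0370c: {0b0370c, 244dba5, 4ca2353, eda13b6, f79151d}.
In 4f3c7f1's history but not 0b0370c's: {3b179fe, 4f3c7f1, c024230, cfb5276} — 4 commits.

4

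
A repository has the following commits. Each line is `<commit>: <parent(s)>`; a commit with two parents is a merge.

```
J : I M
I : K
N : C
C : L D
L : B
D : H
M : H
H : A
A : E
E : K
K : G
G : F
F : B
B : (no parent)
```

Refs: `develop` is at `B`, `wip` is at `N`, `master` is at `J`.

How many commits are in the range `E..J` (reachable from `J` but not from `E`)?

5

Reachable from J: {A, B, E, F, G, H, I, J, K, M}.
Reachable from E: {B, E, F, G, K}.
In J's history but not E's: {A, H, I, J, M} — 5 commits.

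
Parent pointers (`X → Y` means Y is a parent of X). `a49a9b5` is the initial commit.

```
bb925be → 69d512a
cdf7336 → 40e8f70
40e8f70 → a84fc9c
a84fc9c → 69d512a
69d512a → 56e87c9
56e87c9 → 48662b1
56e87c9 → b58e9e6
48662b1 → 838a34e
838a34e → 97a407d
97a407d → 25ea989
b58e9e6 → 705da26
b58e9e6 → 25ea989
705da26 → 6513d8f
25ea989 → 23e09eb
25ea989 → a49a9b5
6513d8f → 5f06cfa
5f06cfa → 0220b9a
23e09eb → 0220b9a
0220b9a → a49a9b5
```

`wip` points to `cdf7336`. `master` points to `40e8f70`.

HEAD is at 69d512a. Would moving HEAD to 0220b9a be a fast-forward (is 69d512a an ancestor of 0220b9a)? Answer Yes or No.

No

A fast-forward from 69d512a to 0220b9a is possible iff 69d512a is an ancestor of 0220b9a.
Ancestors of 0220b9a: {0220b9a, a49a9b5}.
69d512a is not among them, so fast-forward is not possible.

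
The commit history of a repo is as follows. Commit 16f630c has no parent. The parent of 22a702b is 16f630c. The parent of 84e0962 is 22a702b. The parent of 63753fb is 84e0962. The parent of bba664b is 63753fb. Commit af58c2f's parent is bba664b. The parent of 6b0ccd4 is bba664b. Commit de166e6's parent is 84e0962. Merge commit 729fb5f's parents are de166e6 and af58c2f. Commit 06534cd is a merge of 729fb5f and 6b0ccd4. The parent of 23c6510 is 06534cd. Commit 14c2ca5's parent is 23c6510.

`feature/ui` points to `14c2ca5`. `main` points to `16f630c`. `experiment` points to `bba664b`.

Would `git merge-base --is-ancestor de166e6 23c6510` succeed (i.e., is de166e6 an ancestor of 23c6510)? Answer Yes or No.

Yes

Ancestors of 23c6510 (commits reachable by following parents): {06534cd, 16f630c, 22a702b, 23c6510, 63753fb, 6b0ccd4, 729fb5f, 84e0962, af58c2f, bba664b, de166e6}.
de166e6 is in that set, so it is an ancestor of 23c6510.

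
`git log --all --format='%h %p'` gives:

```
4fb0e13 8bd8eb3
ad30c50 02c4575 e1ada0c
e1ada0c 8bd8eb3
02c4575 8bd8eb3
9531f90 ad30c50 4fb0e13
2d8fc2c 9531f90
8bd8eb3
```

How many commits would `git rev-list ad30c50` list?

Walking parent pointers from ad30c50: reachable set = {02c4575, 8bd8eb3, ad30c50, e1ada0c}.
That is 4 commits.

4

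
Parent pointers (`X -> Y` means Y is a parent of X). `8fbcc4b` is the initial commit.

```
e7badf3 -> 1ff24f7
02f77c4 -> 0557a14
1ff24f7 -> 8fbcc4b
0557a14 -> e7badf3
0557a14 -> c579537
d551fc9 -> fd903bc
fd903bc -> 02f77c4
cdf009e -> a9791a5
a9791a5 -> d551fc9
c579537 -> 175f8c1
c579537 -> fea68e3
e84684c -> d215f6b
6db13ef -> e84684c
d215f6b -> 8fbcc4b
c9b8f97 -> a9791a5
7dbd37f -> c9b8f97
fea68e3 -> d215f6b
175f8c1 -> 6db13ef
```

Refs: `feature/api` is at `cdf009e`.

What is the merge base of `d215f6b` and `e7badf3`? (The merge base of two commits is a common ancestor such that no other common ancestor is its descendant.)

8fbcc4b

Ancestors of d215f6b: {8fbcc4b, d215f6b}.
Ancestors of e7badf3: {1ff24f7, 8fbcc4b, e7badf3}.
Common ancestors: {8fbcc4b}.
The only common ancestor is 8fbcc4b, so it is the merge base.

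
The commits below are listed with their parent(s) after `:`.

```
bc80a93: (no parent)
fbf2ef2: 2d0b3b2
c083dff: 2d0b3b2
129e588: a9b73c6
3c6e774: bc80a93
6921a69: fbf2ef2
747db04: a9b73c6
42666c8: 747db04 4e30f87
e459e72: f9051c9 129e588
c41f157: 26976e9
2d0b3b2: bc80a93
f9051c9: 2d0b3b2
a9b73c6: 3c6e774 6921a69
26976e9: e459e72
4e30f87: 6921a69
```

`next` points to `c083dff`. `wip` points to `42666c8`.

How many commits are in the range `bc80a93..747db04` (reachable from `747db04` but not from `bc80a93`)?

Reachable from 747db04: {2d0b3b2, 3c6e774, 6921a69, 747db04, a9b73c6, bc80a93, fbf2ef2}.
Reachable from bc80a93: {bc80a93}.
In 747db04's history but not bc80a93's: {2d0b3b2, 3c6e774, 6921a69, 747db04, a9b73c6, fbf2ef2} — 6 commits.

6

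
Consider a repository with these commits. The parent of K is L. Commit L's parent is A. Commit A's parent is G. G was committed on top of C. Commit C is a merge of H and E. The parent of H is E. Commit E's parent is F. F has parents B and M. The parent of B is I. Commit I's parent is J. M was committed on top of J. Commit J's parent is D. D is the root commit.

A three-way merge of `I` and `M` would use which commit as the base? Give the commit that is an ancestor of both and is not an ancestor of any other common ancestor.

Ancestors of I: {D, I, J}.
Ancestors of M: {D, J, M}.
Common ancestors: {D, J}.
Among these, J is not an ancestor of any other common ancestor — it is the merge base.

J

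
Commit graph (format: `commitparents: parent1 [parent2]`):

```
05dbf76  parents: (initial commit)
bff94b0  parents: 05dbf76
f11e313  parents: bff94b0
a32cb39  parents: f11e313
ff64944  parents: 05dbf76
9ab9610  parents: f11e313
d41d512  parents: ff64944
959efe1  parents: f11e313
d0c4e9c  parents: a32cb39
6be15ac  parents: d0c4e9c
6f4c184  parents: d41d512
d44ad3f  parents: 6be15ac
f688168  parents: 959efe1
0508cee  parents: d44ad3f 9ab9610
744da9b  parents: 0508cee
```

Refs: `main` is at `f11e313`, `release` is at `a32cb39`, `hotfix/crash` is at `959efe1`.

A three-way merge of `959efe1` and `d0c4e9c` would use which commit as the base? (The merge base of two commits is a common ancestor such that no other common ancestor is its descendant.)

f11e313

Ancestors of 959efe1: {05dbf76, 959efe1, bff94b0, f11e313}.
Ancestors of d0c4e9c: {05dbf76, a32cb39, bff94b0, d0c4e9c, f11e313}.
Common ancestors: {05dbf76, bff94b0, f11e313}.
Among these, f11e313 is not an ancestor of any other common ancestor — it is the merge base.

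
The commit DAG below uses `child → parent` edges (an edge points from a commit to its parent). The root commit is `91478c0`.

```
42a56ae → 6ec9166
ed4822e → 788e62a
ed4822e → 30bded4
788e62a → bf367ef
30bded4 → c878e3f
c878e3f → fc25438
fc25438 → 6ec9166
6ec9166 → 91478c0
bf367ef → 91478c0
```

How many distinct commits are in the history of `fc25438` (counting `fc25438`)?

Walking parent pointers from fc25438: reachable set = {6ec9166, 91478c0, fc25438}.
That is 3 commits.

3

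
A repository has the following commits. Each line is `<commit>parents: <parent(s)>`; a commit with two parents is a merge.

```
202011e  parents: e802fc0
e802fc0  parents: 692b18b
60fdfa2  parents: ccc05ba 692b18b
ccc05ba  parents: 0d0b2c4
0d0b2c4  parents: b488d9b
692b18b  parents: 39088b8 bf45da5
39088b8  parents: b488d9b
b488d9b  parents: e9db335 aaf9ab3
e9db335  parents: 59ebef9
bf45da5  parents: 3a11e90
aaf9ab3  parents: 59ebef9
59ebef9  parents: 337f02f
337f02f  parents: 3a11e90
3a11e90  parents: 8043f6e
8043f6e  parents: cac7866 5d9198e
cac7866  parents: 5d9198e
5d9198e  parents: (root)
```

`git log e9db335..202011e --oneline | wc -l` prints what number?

7

Reachable from 202011e: {202011e, 337f02f, 39088b8, 3a11e90, 59ebef9, 5d9198e, 692b18b, 8043f6e, aaf9ab3, b488d9b, bf45da5, cac7866, e802fc0, e9db335}.
Reachable from e9db335: {337f02f, 3a11e90, 59ebef9, 5d9198e, 8043f6e, cac7866, e9db335}.
In 202011e's history but not e9db335's: {202011e, 39088b8, 692b18b, aaf9ab3, b488d9b, bf45da5, e802fc0} — 7 commits.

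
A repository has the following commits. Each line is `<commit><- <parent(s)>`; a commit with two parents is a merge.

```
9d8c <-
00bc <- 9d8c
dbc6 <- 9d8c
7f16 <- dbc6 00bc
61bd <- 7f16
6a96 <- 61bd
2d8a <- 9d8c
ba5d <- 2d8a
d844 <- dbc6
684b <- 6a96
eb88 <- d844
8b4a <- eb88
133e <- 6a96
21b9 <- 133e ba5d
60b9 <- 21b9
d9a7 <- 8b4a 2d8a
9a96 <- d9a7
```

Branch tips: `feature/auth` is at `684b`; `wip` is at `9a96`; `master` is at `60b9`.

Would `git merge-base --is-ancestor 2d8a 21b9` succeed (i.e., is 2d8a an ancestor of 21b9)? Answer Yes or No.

Yes

Ancestors of 21b9 (commits reachable by following parents): {00bc, 133e, 21b9, 2d8a, 61bd, 6a96, 7f16, 9d8c, ba5d, dbc6}.
2d8a is in that set, so it is an ancestor of 21b9.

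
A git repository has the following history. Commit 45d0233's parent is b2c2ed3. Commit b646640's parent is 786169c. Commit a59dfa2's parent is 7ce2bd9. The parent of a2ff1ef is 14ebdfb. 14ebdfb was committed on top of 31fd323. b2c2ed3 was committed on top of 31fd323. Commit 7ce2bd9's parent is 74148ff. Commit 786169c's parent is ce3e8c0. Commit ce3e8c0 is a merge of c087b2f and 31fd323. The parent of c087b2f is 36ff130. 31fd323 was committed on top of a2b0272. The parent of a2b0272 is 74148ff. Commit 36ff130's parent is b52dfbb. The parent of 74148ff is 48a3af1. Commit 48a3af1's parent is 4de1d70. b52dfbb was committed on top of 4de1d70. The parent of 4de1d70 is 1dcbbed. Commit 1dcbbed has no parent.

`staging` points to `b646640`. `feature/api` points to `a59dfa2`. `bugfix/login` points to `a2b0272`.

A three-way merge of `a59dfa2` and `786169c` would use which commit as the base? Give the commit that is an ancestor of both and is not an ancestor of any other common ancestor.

Ancestors of a59dfa2: {1dcbbed, 48a3af1, 4de1d70, 74148ff, 7ce2bd9, a59dfa2}.
Ancestors of 786169c: {1dcbbed, 31fd323, 36ff130, 48a3af1, 4de1d70, 74148ff, 786169c, a2b0272, b52dfbb, c087b2f, ce3e8c0}.
Common ancestors: {1dcbbed, 48a3af1, 4de1d70, 74148ff}.
Among these, 74148ff is not an ancestor of any other common ancestor — it is the merge base.

74148ff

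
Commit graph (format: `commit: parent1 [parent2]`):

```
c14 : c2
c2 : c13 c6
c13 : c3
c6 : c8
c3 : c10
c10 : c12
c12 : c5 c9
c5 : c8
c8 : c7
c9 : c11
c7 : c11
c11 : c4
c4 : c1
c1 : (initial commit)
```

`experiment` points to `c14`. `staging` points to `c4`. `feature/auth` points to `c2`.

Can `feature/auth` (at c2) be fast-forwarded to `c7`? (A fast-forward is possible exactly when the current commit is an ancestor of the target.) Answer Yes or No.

No

A fast-forward from c2 to c7 is possible iff c2 is an ancestor of c7.
Ancestors of c7: {c1, c11, c4, c7}.
c2 is not among them, so fast-forward is not possible.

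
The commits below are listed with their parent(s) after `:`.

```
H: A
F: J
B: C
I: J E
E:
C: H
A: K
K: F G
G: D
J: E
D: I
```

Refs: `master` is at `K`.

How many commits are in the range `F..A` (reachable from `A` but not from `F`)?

5

Reachable from A: {A, D, E, F, G, I, J, K}.
Reachable from F: {E, F, J}.
In A's history but not F's: {A, D, G, I, K} — 5 commits.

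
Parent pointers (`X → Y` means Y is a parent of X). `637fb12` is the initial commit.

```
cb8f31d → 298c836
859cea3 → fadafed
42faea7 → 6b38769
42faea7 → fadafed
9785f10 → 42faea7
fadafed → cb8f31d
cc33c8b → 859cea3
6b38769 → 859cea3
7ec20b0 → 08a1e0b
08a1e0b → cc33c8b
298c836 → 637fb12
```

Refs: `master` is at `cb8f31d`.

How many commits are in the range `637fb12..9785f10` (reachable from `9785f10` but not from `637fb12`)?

7

Reachable from 9785f10: {298c836, 42faea7, 637fb12, 6b38769, 859cea3, 9785f10, cb8f31d, fadafed}.
Reachable from 637fb12: {637fb12}.
In 9785f10's history but not 637fb12's: {298c836, 42faea7, 6b38769, 859cea3, 9785f10, cb8f31d, fadafed} — 7 commits.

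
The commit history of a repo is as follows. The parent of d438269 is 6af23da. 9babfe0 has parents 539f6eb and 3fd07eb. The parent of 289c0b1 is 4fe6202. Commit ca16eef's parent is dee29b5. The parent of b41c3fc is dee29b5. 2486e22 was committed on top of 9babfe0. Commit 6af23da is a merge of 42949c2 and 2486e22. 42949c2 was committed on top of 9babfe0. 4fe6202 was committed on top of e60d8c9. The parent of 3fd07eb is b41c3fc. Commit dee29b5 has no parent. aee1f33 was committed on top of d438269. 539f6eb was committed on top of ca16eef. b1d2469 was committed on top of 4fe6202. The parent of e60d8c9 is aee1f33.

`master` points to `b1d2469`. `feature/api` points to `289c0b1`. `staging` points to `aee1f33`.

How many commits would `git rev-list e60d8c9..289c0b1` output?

2

Reachable from 289c0b1: {2486e22, 289c0b1, 3fd07eb, 42949c2, 4fe6202, 539f6eb, 6af23da, 9babfe0, aee1f33, b41c3fc, ca16eef, d438269, dee29b5, e60d8c9}.
Reachable from e60d8c9: {2486e22, 3fd07eb, 42949c2, 539f6eb, 6af23da, 9babfe0, aee1f33, b41c3fc, ca16eef, d438269, dee29b5, e60d8c9}.
In 289c0b1's history but not e60d8c9's: {289c0b1, 4fe6202} — 2 commits.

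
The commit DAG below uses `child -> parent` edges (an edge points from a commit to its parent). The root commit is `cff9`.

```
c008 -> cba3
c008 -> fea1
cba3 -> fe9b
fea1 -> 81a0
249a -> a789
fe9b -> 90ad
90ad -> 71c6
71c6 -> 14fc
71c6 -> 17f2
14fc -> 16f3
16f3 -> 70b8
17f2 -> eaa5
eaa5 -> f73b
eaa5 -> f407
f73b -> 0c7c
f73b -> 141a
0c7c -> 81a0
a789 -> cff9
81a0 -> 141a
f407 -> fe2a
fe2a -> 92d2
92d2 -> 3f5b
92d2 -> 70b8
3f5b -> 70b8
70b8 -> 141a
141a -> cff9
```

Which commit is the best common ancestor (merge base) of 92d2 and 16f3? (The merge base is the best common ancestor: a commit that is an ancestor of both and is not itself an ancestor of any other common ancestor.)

70b8

Ancestors of 92d2: {141a, 3f5b, 70b8, 92d2, cff9}.
Ancestors of 16f3: {141a, 16f3, 70b8, cff9}.
Common ancestors: {141a, 70b8, cff9}.
Among these, 70b8 is not an ancestor of any other common ancestor — it is the merge base.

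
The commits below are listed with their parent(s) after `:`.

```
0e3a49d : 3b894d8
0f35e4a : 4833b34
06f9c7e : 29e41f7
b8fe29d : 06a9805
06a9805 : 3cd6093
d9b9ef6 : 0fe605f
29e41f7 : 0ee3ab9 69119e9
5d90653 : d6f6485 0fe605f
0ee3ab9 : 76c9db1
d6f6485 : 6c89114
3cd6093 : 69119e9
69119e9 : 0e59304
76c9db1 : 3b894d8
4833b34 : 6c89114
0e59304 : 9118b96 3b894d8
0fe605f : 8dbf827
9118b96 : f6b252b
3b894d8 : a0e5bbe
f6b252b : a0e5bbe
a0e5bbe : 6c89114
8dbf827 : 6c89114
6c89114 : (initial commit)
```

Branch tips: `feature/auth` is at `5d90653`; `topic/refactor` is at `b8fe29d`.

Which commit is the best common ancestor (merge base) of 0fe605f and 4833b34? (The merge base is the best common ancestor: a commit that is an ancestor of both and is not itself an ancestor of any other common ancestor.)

6c89114

Ancestors of 0fe605f: {0fe605f, 6c89114, 8dbf827}.
Ancestors of 4833b34: {4833b34, 6c89114}.
Common ancestors: {6c89114}.
The only common ancestor is 6c89114, so it is the merge base.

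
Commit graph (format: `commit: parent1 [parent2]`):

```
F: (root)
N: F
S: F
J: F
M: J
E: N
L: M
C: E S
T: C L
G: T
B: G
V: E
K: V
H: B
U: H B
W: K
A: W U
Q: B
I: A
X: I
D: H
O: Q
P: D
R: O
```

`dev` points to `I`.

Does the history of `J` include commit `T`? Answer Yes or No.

Ancestors of J: {F, J}.
T is not in that set, so it is not an ancestor of J.

No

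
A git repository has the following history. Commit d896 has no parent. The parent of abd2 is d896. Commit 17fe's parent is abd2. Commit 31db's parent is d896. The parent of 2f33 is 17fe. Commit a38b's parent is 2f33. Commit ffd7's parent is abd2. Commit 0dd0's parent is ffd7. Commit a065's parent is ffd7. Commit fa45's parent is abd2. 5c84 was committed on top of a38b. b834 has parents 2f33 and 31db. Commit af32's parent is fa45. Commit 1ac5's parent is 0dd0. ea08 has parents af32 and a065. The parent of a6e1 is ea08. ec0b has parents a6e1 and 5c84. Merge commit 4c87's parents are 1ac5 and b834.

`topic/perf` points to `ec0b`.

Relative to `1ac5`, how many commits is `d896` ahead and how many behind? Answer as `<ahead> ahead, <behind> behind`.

0 ahead, 4 behind

Reachable from d896: {d896}.
Reachable from 1ac5: {0dd0, 1ac5, abd2, d896, ffd7}.
Only in d896's history (ahead): {} — 0.
Only in 1ac5's history (behind): {0dd0, 1ac5, abd2, ffd7} — 4.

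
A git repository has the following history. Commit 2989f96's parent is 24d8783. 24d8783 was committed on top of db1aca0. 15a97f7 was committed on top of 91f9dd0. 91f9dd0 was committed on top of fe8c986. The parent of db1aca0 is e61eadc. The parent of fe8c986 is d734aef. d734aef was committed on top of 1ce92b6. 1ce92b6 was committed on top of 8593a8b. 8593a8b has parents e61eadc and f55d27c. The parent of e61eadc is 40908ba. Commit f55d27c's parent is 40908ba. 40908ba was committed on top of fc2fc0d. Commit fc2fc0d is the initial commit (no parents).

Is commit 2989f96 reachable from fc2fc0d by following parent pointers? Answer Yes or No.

Ancestors of fc2fc0d: {fc2fc0d}.
2989f96 is not in that set, so it is not an ancestor of fc2fc0d.

No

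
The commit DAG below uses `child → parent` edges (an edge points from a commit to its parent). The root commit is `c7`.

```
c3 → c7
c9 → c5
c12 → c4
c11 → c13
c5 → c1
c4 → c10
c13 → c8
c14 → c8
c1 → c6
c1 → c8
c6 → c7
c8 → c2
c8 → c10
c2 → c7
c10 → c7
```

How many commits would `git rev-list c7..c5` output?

6

Reachable from c5: {c1, c10, c2, c5, c6, c7, c8}.
Reachable from c7: {c7}.
In c5's history but not c7's: {c1, c10, c2, c5, c6, c8} — 6 commits.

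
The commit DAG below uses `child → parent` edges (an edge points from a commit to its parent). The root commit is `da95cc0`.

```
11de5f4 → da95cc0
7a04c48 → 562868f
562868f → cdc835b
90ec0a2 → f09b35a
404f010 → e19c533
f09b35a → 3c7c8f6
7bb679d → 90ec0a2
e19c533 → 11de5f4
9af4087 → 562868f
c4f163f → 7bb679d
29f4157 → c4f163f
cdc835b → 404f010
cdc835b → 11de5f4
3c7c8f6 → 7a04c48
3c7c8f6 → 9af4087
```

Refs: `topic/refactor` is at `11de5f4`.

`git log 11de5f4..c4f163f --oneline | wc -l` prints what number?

Reachable from c4f163f: {11de5f4, 3c7c8f6, 404f010, 562868f, 7a04c48, 7bb679d, 90ec0a2, 9af4087, c4f163f, cdc835b, da95cc0, e19c533, f09b35a}.
Reachable from 11de5f4: {11de5f4, da95cc0}.
In c4f163f's history but not 11de5f4's: {3c7c8f6, 404f010, 562868f, 7a04c48, 7bb679d, 90ec0a2, 9af4087, c4f163f, cdc835b, e19c533, f09b35a} — 11 commits.

11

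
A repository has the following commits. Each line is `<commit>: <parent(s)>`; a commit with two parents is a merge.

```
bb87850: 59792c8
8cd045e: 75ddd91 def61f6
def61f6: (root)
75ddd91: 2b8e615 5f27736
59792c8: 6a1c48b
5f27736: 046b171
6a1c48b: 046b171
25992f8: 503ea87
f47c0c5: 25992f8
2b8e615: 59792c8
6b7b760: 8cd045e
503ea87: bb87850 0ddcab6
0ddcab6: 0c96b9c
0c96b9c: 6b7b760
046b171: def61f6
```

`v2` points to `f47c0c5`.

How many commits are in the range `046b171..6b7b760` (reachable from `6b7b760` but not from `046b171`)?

7

Reachable from 6b7b760: {046b171, 2b8e615, 59792c8, 5f27736, 6a1c48b, 6b7b760, 75ddd91, 8cd045e, def61f6}.
Reachable from 046b171: {046b171, def61f6}.
In 6b7b760's history but not 046b171's: {2b8e615, 59792c8, 5f27736, 6a1c48b, 6b7b760, 75ddd91, 8cd045e} — 7 commits.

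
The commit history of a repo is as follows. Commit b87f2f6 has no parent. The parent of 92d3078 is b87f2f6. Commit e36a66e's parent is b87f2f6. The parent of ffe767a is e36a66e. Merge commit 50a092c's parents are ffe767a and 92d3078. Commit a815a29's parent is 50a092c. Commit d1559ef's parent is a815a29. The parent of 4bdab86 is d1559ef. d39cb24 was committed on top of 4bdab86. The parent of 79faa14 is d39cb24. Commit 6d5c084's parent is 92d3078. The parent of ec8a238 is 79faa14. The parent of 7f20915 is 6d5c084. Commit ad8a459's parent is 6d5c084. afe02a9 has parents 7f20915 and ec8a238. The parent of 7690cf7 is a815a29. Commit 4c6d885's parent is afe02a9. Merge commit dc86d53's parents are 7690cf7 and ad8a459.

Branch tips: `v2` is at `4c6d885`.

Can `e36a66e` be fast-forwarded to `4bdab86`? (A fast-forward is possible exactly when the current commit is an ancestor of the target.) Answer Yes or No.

Yes

A fast-forward from e36a66e to 4bdab86 is possible iff e36a66e is an ancestor of 4bdab86.
Ancestors of 4bdab86: {4bdab86, 50a092c, 92d3078, a815a29, b87f2f6, d1559ef, e36a66e, ffe767a}.
e36a66e is among them, so fast-forward is possible.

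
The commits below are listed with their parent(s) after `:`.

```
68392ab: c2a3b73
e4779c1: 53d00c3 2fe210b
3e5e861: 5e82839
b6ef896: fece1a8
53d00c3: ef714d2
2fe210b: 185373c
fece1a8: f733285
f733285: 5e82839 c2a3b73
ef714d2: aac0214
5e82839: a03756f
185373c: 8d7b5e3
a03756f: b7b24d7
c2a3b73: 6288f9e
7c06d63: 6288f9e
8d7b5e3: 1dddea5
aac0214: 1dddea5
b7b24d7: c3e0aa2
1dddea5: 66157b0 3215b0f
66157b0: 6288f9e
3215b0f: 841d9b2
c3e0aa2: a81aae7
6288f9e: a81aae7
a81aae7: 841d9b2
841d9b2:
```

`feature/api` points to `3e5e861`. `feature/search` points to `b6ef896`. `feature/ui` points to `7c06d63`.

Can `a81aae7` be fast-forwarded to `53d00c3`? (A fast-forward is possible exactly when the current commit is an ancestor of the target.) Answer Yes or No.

A fast-forward from a81aae7 to 53d00c3 is possible iff a81aae7 is an ancestor of 53d00c3.
Ancestors of 53d00c3: {1dddea5, 3215b0f, 53d00c3, 6288f9e, 66157b0, 841d9b2, a81aae7, aac0214, ef714d2}.
a81aae7 is among them, so fast-forward is possible.

Yes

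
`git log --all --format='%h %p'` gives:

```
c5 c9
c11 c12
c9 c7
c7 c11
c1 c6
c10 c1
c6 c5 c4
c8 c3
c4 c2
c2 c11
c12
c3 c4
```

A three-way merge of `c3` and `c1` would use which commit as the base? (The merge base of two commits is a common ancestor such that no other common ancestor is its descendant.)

c4

Ancestors of c3: {c11, c12, c2, c3, c4}.
Ancestors of c1: {c1, c11, c12, c2, c4, c5, c6, c7, c9}.
Common ancestors: {c11, c12, c2, c4}.
Among these, c4 is not an ancestor of any other common ancestor — it is the merge base.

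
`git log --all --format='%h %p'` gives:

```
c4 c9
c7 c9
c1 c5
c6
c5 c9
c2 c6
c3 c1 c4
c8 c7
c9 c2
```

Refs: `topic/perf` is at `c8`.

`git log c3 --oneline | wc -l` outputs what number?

Walking parent pointers from c3: reachable set = {c1, c2, c3, c4, c5, c6, c9}.
That is 7 commits.

7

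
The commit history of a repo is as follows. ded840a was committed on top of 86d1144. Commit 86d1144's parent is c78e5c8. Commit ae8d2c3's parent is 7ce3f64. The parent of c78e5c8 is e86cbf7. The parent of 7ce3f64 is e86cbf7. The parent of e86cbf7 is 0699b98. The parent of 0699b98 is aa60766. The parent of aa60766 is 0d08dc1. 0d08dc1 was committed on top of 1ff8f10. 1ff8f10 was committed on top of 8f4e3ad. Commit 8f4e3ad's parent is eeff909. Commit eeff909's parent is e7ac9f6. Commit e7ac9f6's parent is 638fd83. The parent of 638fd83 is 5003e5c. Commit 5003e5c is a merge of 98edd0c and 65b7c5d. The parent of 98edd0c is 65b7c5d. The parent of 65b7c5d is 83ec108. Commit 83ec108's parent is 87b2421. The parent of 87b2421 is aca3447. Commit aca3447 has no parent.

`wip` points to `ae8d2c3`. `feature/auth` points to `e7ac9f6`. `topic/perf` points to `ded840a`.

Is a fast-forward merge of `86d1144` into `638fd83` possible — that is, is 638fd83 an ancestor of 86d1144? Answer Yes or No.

A fast-forward from 638fd83 to 86d1144 is possible iff 638fd83 is an ancestor of 86d1144.
Ancestors of 86d1144: {0699b98, 0d08dc1, 1ff8f10, 5003e5c, 638fd83, 65b7c5d, 83ec108, 86d1144, 87b2421, 8f4e3ad, 98edd0c, aa60766, aca3447, c78e5c8, e7ac9f6, e86cbf7, eeff909}.
638fd83 is among them, so fast-forward is possible.

Yes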